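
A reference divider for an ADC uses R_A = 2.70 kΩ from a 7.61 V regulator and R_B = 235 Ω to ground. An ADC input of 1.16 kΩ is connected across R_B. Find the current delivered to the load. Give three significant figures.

R_B‖R_L = 195.4 Ω; V_out = 7.61 × 195.4/2895 = 0.5136 V.
I_L = V_out / R_L = 0.5136 / 1.16 kΩ = 0.443 mA.

I_L ≈ 0.443 mA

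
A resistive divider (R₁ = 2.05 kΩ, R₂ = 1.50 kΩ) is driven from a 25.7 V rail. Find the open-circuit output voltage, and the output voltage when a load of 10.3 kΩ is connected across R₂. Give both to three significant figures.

Open-circuit: V = 25.7 × 1.50/(2.05 + 1.50) = 10.9 V.
With the load, R₂ becomes R₂‖R_L = 1.309 kΩ, so V = 25.7 × 1.309/3.359 = 10.0 V.

Unloaded: 10.9 V; loaded: 10.0 V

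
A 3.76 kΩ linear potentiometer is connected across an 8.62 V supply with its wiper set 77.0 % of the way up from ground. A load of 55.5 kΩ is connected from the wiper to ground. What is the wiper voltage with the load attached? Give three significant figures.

V ≈ 6.56 V

The wiper splits the pot into (1−α)R = 864.8 Ω above and αR = 2895 Ω below.
Lower section ‖ load = 2752 Ω.
V_wiper = 8.62 × 2752/(864.8 + 2752) = 6.56 V.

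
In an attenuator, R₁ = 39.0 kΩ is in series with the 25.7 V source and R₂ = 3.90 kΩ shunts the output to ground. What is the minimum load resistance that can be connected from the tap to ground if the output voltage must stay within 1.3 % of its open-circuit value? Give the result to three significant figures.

R_L(min) ≈ 269 kΩ

Output resistance R_th = R₁‖R₂ = (39.0 × 3.90)/42.90 = 3.545 kΩ.
The fractional drop is R_th/(R_th + R_L); requiring this ≤ 0.0130 gives R_L ≥ R_th(1/0.0130 − 1) = 3.545 × 75.92 = 269 kΩ.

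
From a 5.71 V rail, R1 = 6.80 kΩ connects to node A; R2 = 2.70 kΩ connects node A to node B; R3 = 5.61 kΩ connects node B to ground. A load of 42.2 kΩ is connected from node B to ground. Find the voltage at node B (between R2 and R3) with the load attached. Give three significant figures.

At node B, R3 is in parallel with the load: R3‖R_L = 4.952 kΩ.
Below node A the resistance is R2 + (R3‖R_L) = 7.652 kΩ, so V_A = 5.71 × 7.652/14.45 = 3.023 V.
Then V_B = V_A × (R3‖R_L)/(R2 + R3‖R_L) = 3.023 × 4.952/7.652 = 1.96 V.

V ≈ 1.96 V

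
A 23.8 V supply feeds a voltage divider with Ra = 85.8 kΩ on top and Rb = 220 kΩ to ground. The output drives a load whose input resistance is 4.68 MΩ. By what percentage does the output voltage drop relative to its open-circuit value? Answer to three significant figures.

The divider's output (Thévenin) resistance is Ra‖Rb = 61.73 kΩ.
Fractional drop under load = R_th/(R_th + R_L) = 61.73 / (61.73 + 4680) = 0.01302.
So the output falls by 1.30 %.

1.30 %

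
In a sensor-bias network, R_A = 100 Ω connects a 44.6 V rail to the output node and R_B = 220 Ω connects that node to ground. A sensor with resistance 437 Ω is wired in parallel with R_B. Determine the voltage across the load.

The load sits in parallel with R_B: R_B‖R_L = (220 × 437) / (220 + 437) = 146.3 Ω.
V_out = 44.6 × 146.3 / (100 + 146.3) = 44.6 × 146.3/246.3 = 26.5 V.

V_out ≈ 26.5 V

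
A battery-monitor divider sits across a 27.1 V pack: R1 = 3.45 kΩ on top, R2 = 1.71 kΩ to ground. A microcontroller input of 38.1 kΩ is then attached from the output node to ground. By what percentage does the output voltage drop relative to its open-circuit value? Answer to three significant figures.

The divider's output (Thévenin) resistance is R1‖R2 = 1.143 kΩ.
Fractional drop under load = R_th/(R_th + R_L) = 1.143 / (1.143 + 38.1) = 0.02913.
So the output falls by 2.91 %.

2.91 %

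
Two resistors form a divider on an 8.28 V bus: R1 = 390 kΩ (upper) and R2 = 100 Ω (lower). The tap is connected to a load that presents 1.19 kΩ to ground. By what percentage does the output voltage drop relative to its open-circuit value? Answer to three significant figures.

7.75 %

The divider's output (Thévenin) resistance is R1‖R2 = 99.97 Ω.
Fractional drop under load = R_th/(R_th + R_L) = 99.97 / (99.97 + 1190) = 0.07750.
So the output falls by 7.75 %.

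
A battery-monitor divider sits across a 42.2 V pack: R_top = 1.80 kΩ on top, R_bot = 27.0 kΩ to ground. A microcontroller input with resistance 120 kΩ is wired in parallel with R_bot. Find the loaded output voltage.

V_out ≈ 39.0 V

The load sits in parallel with R_bot: R_bot‖R_L = (27.0 × 120) / (27.0 + 120) = 22.04 kΩ.
V_out = 42.2 × 22.04 / (1.80 + 22.04) = 42.2 × 22.04/23.84 = 39.0 V.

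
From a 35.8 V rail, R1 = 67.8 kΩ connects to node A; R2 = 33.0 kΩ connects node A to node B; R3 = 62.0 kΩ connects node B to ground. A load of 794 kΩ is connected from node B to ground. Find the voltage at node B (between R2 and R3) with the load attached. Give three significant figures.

At node B, R3 is in parallel with the load: R3‖R_L = 57.51 kΩ.
Below node A the resistance is R2 + (R3‖R_L) = 90.51 kΩ, so V_A = 35.8 × 90.51/158.3 = 20.47 V.
Then V_B = V_A × (R3‖R_L)/(R2 + R3‖R_L) = 20.47 × 57.51/90.51 = 13.0 V.

V ≈ 13.0 V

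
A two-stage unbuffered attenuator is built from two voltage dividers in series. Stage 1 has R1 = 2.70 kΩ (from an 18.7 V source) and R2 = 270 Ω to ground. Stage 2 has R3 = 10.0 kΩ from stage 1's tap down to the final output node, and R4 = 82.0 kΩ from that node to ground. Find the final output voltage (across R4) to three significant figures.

V_out ≈ 1.51 V

Stage 2 presents R3+R4 = 92000 Ω as a load on stage 1's tap.
Stage 1's lower leg becomes R2‖(R3+R4) = 269.2 Ω, so V_mid = 18.7 × 269.2/2969 = 1.695 V.
Stage 2 is itself unloaded: V_out = V_mid × R4/(R3+R4) = 1.695 × 82000/92000 = 1.51 V.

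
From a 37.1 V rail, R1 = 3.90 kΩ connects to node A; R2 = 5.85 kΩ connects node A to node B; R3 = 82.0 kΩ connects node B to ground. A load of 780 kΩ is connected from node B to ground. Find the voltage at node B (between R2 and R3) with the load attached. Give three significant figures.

V ≈ 32.8 V

At node B, R3 is in parallel with the load: R3‖R_L = 74.20 kΩ.
Below node A the resistance is R2 + (R3‖R_L) = 80.05 kΩ, so V_A = 37.1 × 80.05/83.95 = 35.38 V.
Then V_B = V_A × (R3‖R_L)/(R2 + R3‖R_L) = 35.38 × 74.20/80.05 = 32.8 V.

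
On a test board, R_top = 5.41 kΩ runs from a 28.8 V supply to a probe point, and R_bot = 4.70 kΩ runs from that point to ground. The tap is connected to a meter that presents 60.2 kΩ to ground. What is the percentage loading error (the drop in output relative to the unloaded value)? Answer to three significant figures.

The divider's output (Thévenin) resistance is R_top‖R_bot = 2.515 kΩ.
Fractional drop under load = R_th/(R_th + R_L) = 2.515 / (2.515 + 60.2) = 0.04010.
So the output falls by 4.01 %.

4.01 %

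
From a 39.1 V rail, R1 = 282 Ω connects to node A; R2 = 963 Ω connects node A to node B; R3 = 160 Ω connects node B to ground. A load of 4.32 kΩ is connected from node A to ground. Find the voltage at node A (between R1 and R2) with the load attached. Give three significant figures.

Below node A the series string R2+R3 = 1123 Ω sits in parallel with the 4320 Ω load: 891.3 Ω.
V_A = 39.1 × 891.3/(282 + 891.3) = 29.7 V.

V ≈ 29.7 V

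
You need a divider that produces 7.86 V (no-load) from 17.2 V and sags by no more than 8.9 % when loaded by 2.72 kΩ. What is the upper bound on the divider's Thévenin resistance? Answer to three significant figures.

Loading drop = R_th/(R_th + R_L) ≤ 0.0890, so R_th ≤ R_L · ε/(1−ε) = 2.72 kΩ × 0.0890/0.9110 = 266 Ω.
(Any R1, R2 with R2/(R1+R2) = 0.457 and R1‖R2 ≤ 266 Ω will meet the spec.)

R_th ≤ 266 Ω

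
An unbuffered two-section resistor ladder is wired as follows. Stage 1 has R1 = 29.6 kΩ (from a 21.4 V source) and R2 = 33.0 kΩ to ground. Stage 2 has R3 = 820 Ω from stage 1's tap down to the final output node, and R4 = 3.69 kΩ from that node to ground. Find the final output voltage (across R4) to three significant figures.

V_out ≈ 2.07 V

Stage 2 presents R3+R4 = 4510 Ω as a load on stage 1's tap.
Stage 1's lower leg becomes R2‖(R3+R4) = 3968 Ω, so V_mid = 21.4 × 3968/33570 = 2.530 V.
Stage 2 is itself unloaded: V_out = V_mid × R4/(R3+R4) = 2.530 × 3690/4510 = 2.07 V.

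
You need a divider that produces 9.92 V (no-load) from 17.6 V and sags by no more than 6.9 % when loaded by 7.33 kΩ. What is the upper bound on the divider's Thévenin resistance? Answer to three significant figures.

Loading drop = R_th/(R_th + R_L) ≤ 0.0690, so R_th ≤ R_L · ε/(1−ε) = 7.33 kΩ × 0.0690/0.9310 = 543 Ω.

R_th ≤ 543 Ω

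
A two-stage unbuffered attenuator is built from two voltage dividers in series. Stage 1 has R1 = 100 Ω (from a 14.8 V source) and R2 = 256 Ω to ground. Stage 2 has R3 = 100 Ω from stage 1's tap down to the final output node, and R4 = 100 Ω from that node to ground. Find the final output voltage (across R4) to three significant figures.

Stage 2 presents R3+R4 = 200.0 Ω as a load on stage 1's tap.
Stage 1's lower leg becomes R2‖(R3+R4) = 112.3 Ω, so V_mid = 14.8 × 112.3/212.3 = 7.828 V.
Stage 2 is itself unloaded: V_out = V_mid × R4/(R3+R4) = 7.828 × 100/200.0 = 3.91 V.

V_out ≈ 3.91 V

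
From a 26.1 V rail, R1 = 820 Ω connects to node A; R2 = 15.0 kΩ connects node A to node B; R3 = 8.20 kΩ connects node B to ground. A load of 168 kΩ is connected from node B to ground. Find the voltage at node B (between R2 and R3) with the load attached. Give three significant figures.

At node B, R3 is in parallel with the load: R3‖R_L = 7818 Ω.
Below node A the resistance is R2 + (R3‖R_L) = 22820 Ω, so V_A = 26.1 × 22820/23640 = 25.19 V.
Then V_B = V_A × (R3‖R_L)/(R2 + R3‖R_L) = 25.19 × 7818/22820 = 8.63 V.

V ≈ 8.63 V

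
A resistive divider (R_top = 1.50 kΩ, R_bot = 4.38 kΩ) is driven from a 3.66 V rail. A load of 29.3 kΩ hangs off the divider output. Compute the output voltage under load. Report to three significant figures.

The load sits in parallel with R_bot: R_bot‖R_L = (4.38 × 29.3) / (4.38 + 29.3) = 3.810 kΩ.
V_out = 3.66 × 3.810 / (1.50 + 3.810) = 3.66 × 3.810/5.310 = 2.63 V.
(Unloaded it would have been 2.73 V.)

V_out ≈ 2.63 V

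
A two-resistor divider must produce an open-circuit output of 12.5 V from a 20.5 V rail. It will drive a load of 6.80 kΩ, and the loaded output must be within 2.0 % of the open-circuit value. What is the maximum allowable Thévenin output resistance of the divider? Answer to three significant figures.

R_th ≤ 139 Ω

Loading drop = R_th/(R_th + R_L) ≤ 0.0200, so R_th ≤ R_L · ε/(1−ε) = 6.80 kΩ × 0.0200/0.9800 = 139 Ω.
(Any R1, R2 with R2/(R1+R2) = 0.610 and R1‖R2 ≤ 139 Ω will meet the spec.)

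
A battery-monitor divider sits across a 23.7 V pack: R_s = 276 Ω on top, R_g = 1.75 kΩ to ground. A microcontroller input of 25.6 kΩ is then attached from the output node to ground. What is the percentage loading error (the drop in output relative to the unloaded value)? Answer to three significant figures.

0.923 %

The divider's output (Thévenin) resistance is R_s‖R_g = 238.4 Ω.
Fractional drop under load = R_th/(R_th + R_L) = 238.4 / (238.4 + 25600) = 0.009227.
So the output falls by 0.923 %.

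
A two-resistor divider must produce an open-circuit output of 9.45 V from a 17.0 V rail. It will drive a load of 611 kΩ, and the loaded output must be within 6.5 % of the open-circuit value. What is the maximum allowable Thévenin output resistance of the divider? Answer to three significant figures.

R_th ≤ 42.5 kΩ

Loading drop = R_th/(R_th + R_L) ≤ 0.0650, so R_th ≤ R_L · ε/(1−ε) = 611 kΩ × 0.0650/0.9350 = 42.5 kΩ.
(Any R1, R2 with R2/(R1+R2) = 0.556 and R1‖R2 ≤ 42.5 kΩ will meet the spec.)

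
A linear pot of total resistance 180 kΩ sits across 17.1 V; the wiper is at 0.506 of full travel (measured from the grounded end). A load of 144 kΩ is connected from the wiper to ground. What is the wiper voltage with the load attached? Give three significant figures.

V ≈ 6.59 V

The wiper splits the pot into (1−α)R = 88.92 kΩ above and αR = 91.08 kΩ below.
Lower section ‖ load = 55.79 kΩ.
V_wiper = 17.1 × 55.79/(88.92 + 55.79) = 6.59 V.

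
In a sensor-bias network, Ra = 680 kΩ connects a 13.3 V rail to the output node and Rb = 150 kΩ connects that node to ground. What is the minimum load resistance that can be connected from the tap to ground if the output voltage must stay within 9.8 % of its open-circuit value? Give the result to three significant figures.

R_L(min) ≈ 1.13 MΩ

Output resistance R_th = Ra‖Rb = (680 × 150)/830.0 = 122.9 kΩ.
The fractional drop is R_th/(R_th + R_L); requiring this ≤ 0.0980 gives R_L ≥ R_th(1/0.0980 − 1) = 122.9 × 9.204 = 1.13 MΩ.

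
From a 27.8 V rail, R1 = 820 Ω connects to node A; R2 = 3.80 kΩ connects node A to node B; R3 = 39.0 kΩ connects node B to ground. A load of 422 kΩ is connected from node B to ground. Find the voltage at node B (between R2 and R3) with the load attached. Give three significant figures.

At node B, R3 is in parallel with the load: R3‖R_L = 35700 Ω.
Below node A the resistance is R2 + (R3‖R_L) = 39500 Ω, so V_A = 27.8 × 39500/40320 = 27.23 V.
Then V_B = V_A × (R3‖R_L)/(R2 + R3‖R_L) = 27.23 × 35700/39500 = 24.6 V.

V ≈ 24.6 V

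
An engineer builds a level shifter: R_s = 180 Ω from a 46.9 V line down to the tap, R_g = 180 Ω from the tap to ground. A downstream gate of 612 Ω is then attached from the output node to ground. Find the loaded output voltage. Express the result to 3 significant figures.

V_out ≈ 20.4 V

The load sits in parallel with R_g: R_g‖R_L = (180 × 612) / (180 + 612) = 139.1 Ω.
V_out = 46.9 × 139.1 / (180 + 139.1) = 46.9 × 139.1/319.1 = 20.4 V.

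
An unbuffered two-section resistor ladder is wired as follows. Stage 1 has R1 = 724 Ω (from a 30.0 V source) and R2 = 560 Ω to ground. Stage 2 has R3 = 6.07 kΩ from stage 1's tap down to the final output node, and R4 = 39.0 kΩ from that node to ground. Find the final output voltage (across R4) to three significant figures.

Stage 2 presents R3+R4 = 45070 Ω as a load on stage 1's tap.
Stage 1's lower leg becomes R2‖(R3+R4) = 553.1 Ω, so V_mid = 30.0 × 553.1/1277 = 12.99 V.
Stage 2 is itself unloaded: V_out = V_mid × R4/(R3+R4) = 12.99 × 39000/45070 = 11.2 V.

V_out ≈ 11.2 V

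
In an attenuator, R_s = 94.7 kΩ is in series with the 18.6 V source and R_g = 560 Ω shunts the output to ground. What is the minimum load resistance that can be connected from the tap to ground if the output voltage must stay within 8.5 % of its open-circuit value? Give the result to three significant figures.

Output resistance R_th = R_s‖R_g = (94700 × 560)/95260 = 556.7 Ω.
The fractional drop is R_th/(R_th + R_L); requiring this ≤ 0.0850 gives R_L ≥ R_th(1/0.0850 − 1) = 556.7 × 10.76 = 5.99 kΩ.

R_L(min) ≈ 5.99 kΩ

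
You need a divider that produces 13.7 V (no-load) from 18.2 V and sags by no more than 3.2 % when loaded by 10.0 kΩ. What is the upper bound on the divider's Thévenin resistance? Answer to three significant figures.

R_th ≤ 331 Ω

Loading drop = R_th/(R_th + R_L) ≤ 0.0320, so R_th ≤ R_L · ε/(1−ε) = 10.0 kΩ × 0.0320/0.9680 = 331 Ω.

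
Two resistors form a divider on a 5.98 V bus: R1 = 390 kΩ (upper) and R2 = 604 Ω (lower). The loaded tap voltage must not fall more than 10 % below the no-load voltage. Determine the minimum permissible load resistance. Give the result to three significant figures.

Output resistance R_th = R1‖R2 = (390000 × 604)/390600 = 603.1 Ω.
The fractional drop is R_th/(R_th + R_L); requiring this ≤ 0.100 gives R_L ≥ R_th(1/0.100 − 1) = 603.1 × 9.000 = 5.43 kΩ.

R_L(min) ≈ 5.43 kΩ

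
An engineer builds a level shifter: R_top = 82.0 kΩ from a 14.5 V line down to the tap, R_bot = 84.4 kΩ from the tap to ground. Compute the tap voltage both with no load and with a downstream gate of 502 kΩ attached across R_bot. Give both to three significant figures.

Unloaded: 7.35 V; loaded: 6.79 V

Open-circuit: V = 14.5 × 84.4/(82.0 + 84.4) = 7.35 V.
With the load, R_bot becomes R_bot‖R_L = 72.25 kΩ, so V = 14.5 × 72.25/154.3 = 6.79 V.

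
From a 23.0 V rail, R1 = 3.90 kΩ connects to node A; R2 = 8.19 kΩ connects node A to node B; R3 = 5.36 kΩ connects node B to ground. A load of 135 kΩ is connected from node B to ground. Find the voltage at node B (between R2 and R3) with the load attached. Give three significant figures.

V ≈ 6.88 V

At node B, R3 is in parallel with the load: R3‖R_L = 5.155 kΩ.
Below node A the resistance is R2 + (R3‖R_L) = 13.35 kΩ, so V_A = 23.0 × 13.35/17.25 = 17.80 V.
Then V_B = V_A × (R3‖R_L)/(R2 + R3‖R_L) = 17.80 × 5.155/13.35 = 6.88 V.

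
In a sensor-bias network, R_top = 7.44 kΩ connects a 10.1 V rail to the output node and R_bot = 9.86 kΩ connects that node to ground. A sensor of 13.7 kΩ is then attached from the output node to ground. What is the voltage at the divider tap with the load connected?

The load sits in parallel with R_bot: R_bot‖R_L = (9.86 × 13.7) / (9.86 + 13.7) = 5.734 kΩ.
V_out = 10.1 × 5.734 / (7.44 + 5.734) = 10.1 × 5.734/13.17 = 4.40 V.

V_out ≈ 4.40 V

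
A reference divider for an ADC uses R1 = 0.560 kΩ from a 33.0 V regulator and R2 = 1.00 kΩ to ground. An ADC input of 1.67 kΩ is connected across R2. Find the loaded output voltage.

V_out ≈ 17.4 V

The load sits in parallel with R2: R2‖R_L = (1000 × 1670) / (1000 + 1670) = 625.5 Ω.
V_out = 33.0 × 625.5 / (560 + 625.5) = 33.0 × 625.5/1185 = 17.4 V.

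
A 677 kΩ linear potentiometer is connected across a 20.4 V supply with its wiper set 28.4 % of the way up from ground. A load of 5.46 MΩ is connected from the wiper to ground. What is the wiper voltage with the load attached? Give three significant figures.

The wiper splits the pot into (1−α)R = 484.7 kΩ above and αR = 192.3 kΩ below.
Lower section ‖ load = 185.7 kΩ.
V_wiper = 20.4 × 185.7/(484.7 + 185.7) = 5.65 V.

V ≈ 5.65 V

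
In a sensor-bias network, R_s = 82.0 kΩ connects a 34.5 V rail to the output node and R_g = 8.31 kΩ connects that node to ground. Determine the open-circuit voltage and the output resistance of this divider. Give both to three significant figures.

V_th = 3.17 V, R_th = 7.55 kΩ

V_th is the open-circuit tap voltage: 34.5 × 8.31/(82.0 + 8.31) = 3.17 V.
With the supply zeroed, R_s and R_g appear in parallel from the tap: R_th = R_s‖R_g = (82.0 × 8.31)/90.31 = 7.55 kΩ.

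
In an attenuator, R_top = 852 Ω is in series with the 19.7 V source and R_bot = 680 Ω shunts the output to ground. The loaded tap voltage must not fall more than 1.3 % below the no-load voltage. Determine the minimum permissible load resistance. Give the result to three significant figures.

R_L(min) ≈ 28.7 kΩ

Output resistance R_th = R_top‖R_bot = (852 × 680)/1532 = 378.2 Ω.
The fractional drop is R_th/(R_th + R_L); requiring this ≤ 0.0130 gives R_L ≥ R_th(1/0.0130 − 1) = 378.2 × 75.92 = 28.7 kΩ.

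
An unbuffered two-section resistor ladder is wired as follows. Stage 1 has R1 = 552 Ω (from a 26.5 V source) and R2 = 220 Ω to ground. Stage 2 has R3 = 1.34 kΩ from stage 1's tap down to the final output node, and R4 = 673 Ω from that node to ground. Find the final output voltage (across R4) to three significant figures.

V_out ≈ 2.34 V

Stage 2 presents R3+R4 = 2013 Ω as a load on stage 1's tap.
Stage 1's lower leg becomes R2‖(R3+R4) = 198.3 Ω, so V_mid = 26.5 × 198.3/750.3 = 7.004 V.
Stage 2 is itself unloaded: V_out = V_mid × R4/(R3+R4) = 7.004 × 673/2013 = 2.34 V.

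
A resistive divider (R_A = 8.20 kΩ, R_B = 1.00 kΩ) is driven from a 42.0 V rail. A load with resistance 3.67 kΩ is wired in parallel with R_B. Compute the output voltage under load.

The load sits in parallel with R_B: R_B‖R_L = (1.00 × 3.67) / (1.00 + 3.67) = 0.7859 kΩ.
V_out = 42.0 × 0.7859 / (8.20 + 0.7859) = 42.0 × 0.7859/8.986 = 3.67 V.

V_out ≈ 3.67 V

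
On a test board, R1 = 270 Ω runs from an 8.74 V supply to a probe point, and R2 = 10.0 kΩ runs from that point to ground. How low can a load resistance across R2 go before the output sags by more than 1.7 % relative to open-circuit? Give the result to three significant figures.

R_L(min) ≈ 15.2 kΩ

Output resistance R_th = R1‖R2 = (270 × 10000)/10270 = 262.9 Ω.
The fractional drop is R_th/(R_th + R_L); requiring this ≤ 0.0170 gives R_L ≥ R_th(1/0.0170 − 1) = 262.9 × 57.82 = 15.2 kΩ.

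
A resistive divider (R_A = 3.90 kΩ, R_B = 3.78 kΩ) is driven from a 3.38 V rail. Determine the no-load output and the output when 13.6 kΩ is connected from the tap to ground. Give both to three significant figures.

Unloaded: 1.66 V; loaded: 1.46 V

Open-circuit: V = 3.38 × 3.78/(3.90 + 3.78) = 1.66 V.
With the load, R_B becomes R_B‖R_L = 2.958 kΩ, so V = 3.38 × 2.958/6.858 = 1.46 V.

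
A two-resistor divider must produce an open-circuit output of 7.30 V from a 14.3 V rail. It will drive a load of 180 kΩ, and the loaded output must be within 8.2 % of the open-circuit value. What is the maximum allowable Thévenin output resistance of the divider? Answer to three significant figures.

Loading drop = R_th/(R_th + R_L) ≤ 0.0820, so R_th ≤ R_L · ε/(1−ε) = 180 kΩ × 0.0820/0.9180 = 16.1 kΩ.
(Any R1, R2 with R2/(R1+R2) = 0.510 and R1‖R2 ≤ 16.1 kΩ will meet the spec.)

R_th ≤ 16.1 kΩ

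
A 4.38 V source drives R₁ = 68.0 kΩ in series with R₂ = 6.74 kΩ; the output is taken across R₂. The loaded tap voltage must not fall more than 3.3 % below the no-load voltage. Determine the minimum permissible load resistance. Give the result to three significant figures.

R_L(min) ≈ 180 kΩ

Output resistance R_th = R₁‖R₂ = (68.0 × 6.74)/74.74 = 6.132 kΩ.
The fractional drop is R_th/(R_th + R_L); requiring this ≤ 0.0330 gives R_L ≥ R_th(1/0.0330 − 1) = 6.132 × 29.30 = 180 kΩ.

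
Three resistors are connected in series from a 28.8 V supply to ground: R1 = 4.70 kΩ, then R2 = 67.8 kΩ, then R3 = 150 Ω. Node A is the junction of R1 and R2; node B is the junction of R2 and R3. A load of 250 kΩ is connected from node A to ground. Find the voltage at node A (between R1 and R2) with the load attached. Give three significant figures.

V ≈ 26.5 V

Below node A the series string R2+R3 = 67950 Ω sits in parallel with the 250000 Ω load: 53430 Ω.
V_A = 28.8 × 53430/(4700 + 53430) = 26.5 V.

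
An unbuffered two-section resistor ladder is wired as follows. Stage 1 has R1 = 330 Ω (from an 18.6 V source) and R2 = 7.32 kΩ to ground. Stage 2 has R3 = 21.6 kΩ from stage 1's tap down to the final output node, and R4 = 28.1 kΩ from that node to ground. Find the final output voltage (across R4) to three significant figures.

V_out ≈ 10.0 V

Stage 2 presents R3+R4 = 49700 Ω as a load on stage 1's tap.
Stage 1's lower leg becomes R2‖(R3+R4) = 6380 Ω, so V_mid = 18.6 × 6380/6710 = 17.69 V.
Stage 2 is itself unloaded: V_out = V_mid × R4/(R3+R4) = 17.69 × 28100/49700 = 10.0 V.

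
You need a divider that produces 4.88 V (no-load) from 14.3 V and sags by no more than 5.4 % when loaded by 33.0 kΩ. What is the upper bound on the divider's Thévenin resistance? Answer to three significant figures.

R_th ≤ 1.88 kΩ

Loading drop = R_th/(R_th + R_L) ≤ 0.0540, so R_th ≤ R_L · ε/(1−ε) = 33.0 kΩ × 0.0540/0.9460 = 1.88 kΩ.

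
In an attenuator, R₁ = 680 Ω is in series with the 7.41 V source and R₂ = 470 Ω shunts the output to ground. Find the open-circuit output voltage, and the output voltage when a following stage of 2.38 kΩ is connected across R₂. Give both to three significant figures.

Unloaded: 3.03 V; loaded: 2.71 V

Open-circuit: V = 7.41 × 470/(680 + 470) = 3.03 V.
With the load, R₂ becomes R₂‖R_L = 392.5 Ω, so V = 7.41 × 392.5/1072 = 2.71 V.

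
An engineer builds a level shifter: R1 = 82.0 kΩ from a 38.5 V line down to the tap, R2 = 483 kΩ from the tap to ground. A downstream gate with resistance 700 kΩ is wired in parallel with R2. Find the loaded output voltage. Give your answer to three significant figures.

The load sits in parallel with R2: R2‖R_L = (483 × 700) / (483 + 700) = 285.8 kΩ.
V_out = 38.5 × 285.8 / (82.0 + 285.8) = 38.5 × 285.8/367.8 = 29.9 V.

V_out ≈ 29.9 V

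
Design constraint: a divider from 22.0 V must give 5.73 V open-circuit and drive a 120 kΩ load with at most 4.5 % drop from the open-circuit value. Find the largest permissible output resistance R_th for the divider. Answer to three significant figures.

R_th ≤ 5.65 kΩ

Loading drop = R_th/(R_th + R_L) ≤ 0.0450, so R_th ≤ R_L · ε/(1−ε) = 120 kΩ × 0.0450/0.9550 = 5.65 kΩ.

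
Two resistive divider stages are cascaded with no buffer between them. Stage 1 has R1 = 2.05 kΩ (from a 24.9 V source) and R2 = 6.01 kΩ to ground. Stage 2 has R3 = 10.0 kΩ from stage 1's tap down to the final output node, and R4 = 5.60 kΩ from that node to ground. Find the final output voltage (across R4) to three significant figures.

V_out ≈ 6.07 V

Stage 2 presents R3+R4 = 15.60 kΩ as a load on stage 1's tap.
Stage 1's lower leg becomes R2‖(R3+R4) = 4.339 kΩ, so V_mid = 24.9 × 4.339/6.389 = 16.91 V.
Stage 2 is itself unloaded: V_out = V_mid × R4/(R3+R4) = 16.91 × 5.60/15.60 = 6.07 V.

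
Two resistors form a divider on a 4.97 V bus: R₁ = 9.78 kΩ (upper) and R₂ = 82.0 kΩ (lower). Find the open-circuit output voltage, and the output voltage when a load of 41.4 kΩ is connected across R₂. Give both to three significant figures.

Unloaded: 4.44 V; loaded: 3.67 V

Open-circuit: V = 4.97 × 82.0/(9.78 + 82.0) = 4.44 V.
With the load, R₂ becomes R₂‖R_L = 27.51 kΩ, so V = 4.97 × 27.51/37.29 = 3.67 V.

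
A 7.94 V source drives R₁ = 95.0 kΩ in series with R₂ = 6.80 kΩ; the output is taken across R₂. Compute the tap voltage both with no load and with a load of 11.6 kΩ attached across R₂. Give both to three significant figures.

Unloaded: 0.530 V; loaded: 0.343 V

Open-circuit: V = 7.94 × 6.80/(95.0 + 6.80) = 0.530 V.
With the load, R₂ becomes R₂‖R_L = 4.287 kΩ, so V = 7.94 × 4.287/99.29 = 0.343 V.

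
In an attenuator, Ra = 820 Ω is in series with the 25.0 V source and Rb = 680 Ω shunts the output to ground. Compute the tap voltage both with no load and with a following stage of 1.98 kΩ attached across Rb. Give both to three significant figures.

Unloaded: 11.3 V; loaded: 9.54 V

Open-circuit: V = 25.0 × 680/(820 + 680) = 11.3 V.
With the load, Rb becomes Rb‖R_L = 506.2 Ω, so V = 25.0 × 506.2/1326 = 9.54 V.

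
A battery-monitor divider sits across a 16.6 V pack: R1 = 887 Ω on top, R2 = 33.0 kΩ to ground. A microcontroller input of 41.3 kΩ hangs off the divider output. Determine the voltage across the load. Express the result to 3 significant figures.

V_out ≈ 15.8 V

The load sits in parallel with R2: R2‖R_L = (33000 × 41300) / (33000 + 41300) = 18340 Ω.
V_out = 16.6 × 18340 / (887 + 18340) = 16.6 × 18340/19230 = 15.8 V.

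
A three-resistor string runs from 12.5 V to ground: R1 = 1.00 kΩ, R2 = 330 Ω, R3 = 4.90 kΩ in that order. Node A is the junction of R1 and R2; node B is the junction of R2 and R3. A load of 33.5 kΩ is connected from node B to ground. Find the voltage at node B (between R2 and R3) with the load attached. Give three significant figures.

V ≈ 9.53 V

At node B, R3 is in parallel with the load: R3‖R_L = 4275 Ω.
Below node A the resistance is R2 + (R3‖R_L) = 4605 Ω, so V_A = 12.5 × 4605/5605 = 10.27 V.
Then V_B = V_A × (R3‖R_L)/(R2 + R3‖R_L) = 10.27 × 4275/4605 = 9.53 V.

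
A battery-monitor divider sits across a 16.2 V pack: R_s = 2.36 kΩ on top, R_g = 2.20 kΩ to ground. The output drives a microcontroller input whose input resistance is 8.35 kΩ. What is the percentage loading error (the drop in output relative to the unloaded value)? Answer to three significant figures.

12.0 %

The divider's output (Thévenin) resistance is R_s‖R_g = 1.139 kΩ.
Fractional drop under load = R_th/(R_th + R_L) = 1.139 / (1.139 + 8.35) = 0.1200.
So the output falls by 12.0 %.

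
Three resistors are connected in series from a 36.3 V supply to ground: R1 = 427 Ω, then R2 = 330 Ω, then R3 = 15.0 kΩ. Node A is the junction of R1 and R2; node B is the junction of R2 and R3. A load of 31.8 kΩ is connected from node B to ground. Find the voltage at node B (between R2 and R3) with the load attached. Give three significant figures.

At node B, R3 is in parallel with the load: R3‖R_L = 10190 Ω.
Below node A the resistance is R2 + (R3‖R_L) = 10520 Ω, so V_A = 36.3 × 10520/10950 = 34.88 V.
Then V_B = V_A × (R3‖R_L)/(R2 + R3‖R_L) = 34.88 × 10190/10520 = 33.8 V.

V ≈ 33.8 V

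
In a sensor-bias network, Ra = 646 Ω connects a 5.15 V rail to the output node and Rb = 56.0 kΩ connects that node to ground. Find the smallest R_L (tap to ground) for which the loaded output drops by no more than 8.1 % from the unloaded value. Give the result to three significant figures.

R_L(min) ≈ 7.25 kΩ

Output resistance R_th = Ra‖Rb = (646 × 56000)/56650 = 638.6 Ω.
The fractional drop is R_th/(R_th + R_L); requiring this ≤ 0.0810 gives R_L ≥ R_th(1/0.0810 − 1) = 638.6 × 11.35 = 7.25 kΩ.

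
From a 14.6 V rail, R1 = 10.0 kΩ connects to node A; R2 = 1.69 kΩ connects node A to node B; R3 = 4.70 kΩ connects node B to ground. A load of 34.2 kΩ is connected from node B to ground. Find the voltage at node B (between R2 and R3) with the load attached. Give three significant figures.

V ≈ 3.81 V

At node B, R3 is in parallel with the load: R3‖R_L = 4.132 kΩ.
Below node A the resistance is R2 + (R3‖R_L) = 5.822 kΩ, so V_A = 14.6 × 5.822/15.82 = 5.372 V.
Then V_B = V_A × (R3‖R_L)/(R2 + R3‖R_L) = 5.372 × 4.132/5.822 = 3.81 V.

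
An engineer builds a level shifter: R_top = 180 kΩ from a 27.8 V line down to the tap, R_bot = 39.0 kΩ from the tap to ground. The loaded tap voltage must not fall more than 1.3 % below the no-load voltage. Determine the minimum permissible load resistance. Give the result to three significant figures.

Output resistance R_th = R_top‖R_bot = (180 × 39.0)/219.0 = 32.05 kΩ.
The fractional drop is R_th/(R_th + R_L); requiring this ≤ 0.0130 gives R_L ≥ R_th(1/0.0130 − 1) = 32.05 × 75.92 = 2.43 MΩ.

R_L(min) ≈ 2.43 MΩ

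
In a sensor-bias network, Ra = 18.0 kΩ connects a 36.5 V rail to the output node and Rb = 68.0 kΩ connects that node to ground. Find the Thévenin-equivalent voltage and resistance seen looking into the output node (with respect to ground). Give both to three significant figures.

V_th = 28.9 V, R_th = 14.2 kΩ

V_th is the open-circuit tap voltage: 36.5 × 68.0/(18.0 + 68.0) = 28.9 V.
With the supply zeroed, Ra and Rb appear in parallel from the tap: R_th = Ra‖Rb = (18.0 × 68.0)/86.00 = 14.2 kΩ.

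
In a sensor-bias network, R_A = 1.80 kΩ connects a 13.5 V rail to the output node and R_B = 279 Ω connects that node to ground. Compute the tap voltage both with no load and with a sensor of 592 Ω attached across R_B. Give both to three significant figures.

Open-circuit: V = 13.5 × 279/(1800 + 279) = 1.81 V.
With the load, R_B becomes R_B‖R_L = 189.6 Ω, so V = 13.5 × 189.6/1990 = 1.29 V.

Unloaded: 1.81 V; loaded: 1.29 V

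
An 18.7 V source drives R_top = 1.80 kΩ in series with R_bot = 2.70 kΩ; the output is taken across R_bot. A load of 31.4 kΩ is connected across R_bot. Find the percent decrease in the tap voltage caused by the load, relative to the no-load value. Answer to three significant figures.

3.33 %

The divider's output (Thévenin) resistance is R_top‖R_bot = 1.080 kΩ.
Fractional drop under load = R_th/(R_th + R_L) = 1.080 / (1.080 + 31.4) = 0.03325.
So the output falls by 3.33 %.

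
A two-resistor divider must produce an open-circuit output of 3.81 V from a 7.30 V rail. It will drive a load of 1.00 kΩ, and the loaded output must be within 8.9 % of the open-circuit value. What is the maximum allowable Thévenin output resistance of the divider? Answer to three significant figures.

Loading drop = R_th/(R_th + R_L) ≤ 0.0890, so R_th ≤ R_L · ε/(1−ε) = 1.00 kΩ × 0.0890/0.9110 = 97.7 Ω.

R_th ≤ 97.7 Ω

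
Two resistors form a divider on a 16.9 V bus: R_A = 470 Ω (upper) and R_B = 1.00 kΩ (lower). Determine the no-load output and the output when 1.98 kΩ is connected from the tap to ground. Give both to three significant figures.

Open-circuit: V = 16.9 × 1000/(470 + 1000) = 11.5 V.
With the load, R_B becomes R_B‖R_L = 664.4 Ω, so V = 16.9 × 664.4/1134 = 9.90 V.

Unloaded: 11.5 V; loaded: 9.90 V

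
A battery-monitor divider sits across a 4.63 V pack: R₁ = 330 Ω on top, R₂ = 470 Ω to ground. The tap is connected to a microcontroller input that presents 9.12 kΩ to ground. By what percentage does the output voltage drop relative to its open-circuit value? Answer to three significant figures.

The divider's output (Thévenin) resistance is R₁‖R₂ = 193.9 Ω.
Fractional drop under load = R_th/(R_th + R_L) = 193.9 / (193.9 + 9120) = 0.02082.
So the output falls by 2.08 %.

2.08 %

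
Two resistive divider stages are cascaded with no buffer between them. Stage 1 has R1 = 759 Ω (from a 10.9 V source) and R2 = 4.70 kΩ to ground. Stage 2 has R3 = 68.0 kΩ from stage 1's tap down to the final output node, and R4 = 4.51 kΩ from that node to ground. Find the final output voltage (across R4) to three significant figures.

V_out ≈ 0.578 V

Stage 2 presents R3+R4 = 72510 Ω as a load on stage 1's tap.
Stage 1's lower leg becomes R2‖(R3+R4) = 4414 Ω, so V_mid = 10.9 × 4414/5173 = 9.301 V.
Stage 2 is itself unloaded: V_out = V_mid × R4/(R3+R4) = 9.301 × 4510/72510 = 0.578 V.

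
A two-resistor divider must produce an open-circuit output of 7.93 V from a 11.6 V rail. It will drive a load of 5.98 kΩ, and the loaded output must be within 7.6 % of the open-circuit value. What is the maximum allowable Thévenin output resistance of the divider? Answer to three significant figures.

R_th ≤ 492 Ω

Loading drop = R_th/(R_th + R_L) ≤ 0.0760, so R_th ≤ R_L · ε/(1−ε) = 5.98 kΩ × 0.0760/0.9240 = 492 Ω.
(Any R1, R2 with R2/(R1+R2) = 0.684 and R1‖R2 ≤ 492 Ω will meet the spec.)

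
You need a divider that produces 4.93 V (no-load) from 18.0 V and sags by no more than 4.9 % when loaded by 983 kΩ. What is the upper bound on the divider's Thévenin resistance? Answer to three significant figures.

R_th ≤ 50.6 kΩ

Loading drop = R_th/(R_th + R_L) ≤ 0.0490, so R_th ≤ R_L · ε/(1−ε) = 983 kΩ × 0.0490/0.9510 = 50.6 kΩ.
(Any R1, R2 with R2/(R1+R2) = 0.274 and R1‖R2 ≤ 50.6 kΩ will meet the spec.)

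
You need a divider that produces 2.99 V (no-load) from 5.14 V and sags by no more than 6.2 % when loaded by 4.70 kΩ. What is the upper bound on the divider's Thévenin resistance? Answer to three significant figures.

Loading drop = R_th/(R_th + R_L) ≤ 0.0620, so R_th ≤ R_L · ε/(1−ε) = 4.70 kΩ × 0.0620/0.9380 = 311 Ω.
(Any R1, R2 with R2/(R1+R2) = 0.582 and R1‖R2 ≤ 311 Ω will meet the spec.)

R_th ≤ 311 Ω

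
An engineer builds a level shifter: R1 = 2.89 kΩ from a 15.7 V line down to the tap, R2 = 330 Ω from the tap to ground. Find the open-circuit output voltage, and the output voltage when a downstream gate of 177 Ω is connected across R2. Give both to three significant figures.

Open-circuit: V = 15.7 × 330/(2890 + 330) = 1.61 V.
With the load, R2 becomes R2‖R_L = 115.2 Ω, so V = 15.7 × 115.2/3005 = 0.602 V.

Unloaded: 1.61 V; loaded: 0.602 V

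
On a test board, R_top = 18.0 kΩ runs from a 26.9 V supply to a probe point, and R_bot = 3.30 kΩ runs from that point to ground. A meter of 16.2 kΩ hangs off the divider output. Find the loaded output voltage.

V_out ≈ 3.56 V

The load sits in parallel with R_bot: R_bot‖R_L = (3.30 × 16.2) / (3.30 + 16.2) = 2.742 kΩ.
V_out = 26.9 × 2.742 / (18.0 + 2.742) = 26.9 × 2.742/20.74 = 3.56 V.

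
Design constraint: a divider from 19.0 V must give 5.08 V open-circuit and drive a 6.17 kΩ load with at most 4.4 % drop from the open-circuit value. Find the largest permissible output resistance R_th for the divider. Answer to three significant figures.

R_th ≤ 284 Ω

Loading drop = R_th/(R_th + R_L) ≤ 0.0440, so R_th ≤ R_L · ε/(1−ε) = 6.17 kΩ × 0.0440/0.9560 = 284 Ω.
(Any R1, R2 with R2/(R1+R2) = 0.267 and R1‖R2 ≤ 284 Ω will meet the spec.)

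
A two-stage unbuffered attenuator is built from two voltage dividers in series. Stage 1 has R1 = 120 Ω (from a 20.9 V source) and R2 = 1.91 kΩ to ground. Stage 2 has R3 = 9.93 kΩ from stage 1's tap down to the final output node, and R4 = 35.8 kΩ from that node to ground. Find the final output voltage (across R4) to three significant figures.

Stage 2 presents R3+R4 = 45730 Ω as a load on stage 1's tap.
Stage 1's lower leg becomes R2‖(R3+R4) = 1833 Ω, so V_mid = 20.9 × 1833/1953 = 19.62 V.
Stage 2 is itself unloaded: V_out = V_mid × R4/(R3+R4) = 19.62 × 35800/45730 = 15.4 V.

V_out ≈ 15.4 V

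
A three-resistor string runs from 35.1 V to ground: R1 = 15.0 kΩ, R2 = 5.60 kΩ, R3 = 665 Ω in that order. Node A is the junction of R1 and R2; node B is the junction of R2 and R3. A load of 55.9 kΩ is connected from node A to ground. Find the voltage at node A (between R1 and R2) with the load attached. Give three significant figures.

Below node A the series string R2+R3 = 6265 Ω sits in parallel with the 55900 Ω load: 5634 Ω.
V_A = 35.1 × 5634/(15000 + 5634) = 9.58 V.

V ≈ 9.58 V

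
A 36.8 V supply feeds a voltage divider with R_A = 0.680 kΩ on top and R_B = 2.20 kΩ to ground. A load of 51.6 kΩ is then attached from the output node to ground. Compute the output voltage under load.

V_out ≈ 27.8 V

The load sits in parallel with R_B: R_B‖R_L = (2200 × 51600) / (2200 + 51600) = 2110 Ω.
V_out = 36.8 × 2110 / (680 + 2110) = 36.8 × 2110/2790 = 27.8 V.
(Unloaded it would have been 28.1 V.)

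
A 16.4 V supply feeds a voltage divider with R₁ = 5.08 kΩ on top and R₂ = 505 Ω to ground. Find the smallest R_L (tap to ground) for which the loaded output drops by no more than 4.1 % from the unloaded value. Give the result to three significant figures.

R_L(min) ≈ 10.7 kΩ

Output resistance R_th = R₁‖R₂ = (5080 × 505)/5585 = 459.3 Ω.
The fractional drop is R_th/(R_th + R_L); requiring this ≤ 0.0410 gives R_L ≥ R_th(1/0.0410 − 1) = 459.3 × 23.39 = 10.7 kΩ.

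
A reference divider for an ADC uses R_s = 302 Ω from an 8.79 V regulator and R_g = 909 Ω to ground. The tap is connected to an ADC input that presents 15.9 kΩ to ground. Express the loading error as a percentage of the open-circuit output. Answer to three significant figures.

1.41 %

The divider's output (Thévenin) resistance is R_s‖R_g = 226.7 Ω.
Fractional drop under load = R_th/(R_th + R_L) = 226.7 / (226.7 + 15900) = 0.01406.
So the output falls by 1.41 %.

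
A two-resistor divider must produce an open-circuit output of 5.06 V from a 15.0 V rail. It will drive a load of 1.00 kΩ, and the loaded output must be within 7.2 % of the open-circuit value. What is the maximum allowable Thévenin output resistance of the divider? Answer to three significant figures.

R_th ≤ 77.6 Ω

Loading drop = R_th/(R_th + R_L) ≤ 0.0720, so R_th ≤ R_L · ε/(1−ε) = 1.00 kΩ × 0.0720/0.9280 = 77.6 Ω.
(Any R1, R2 with R2/(R1+R2) = 0.337 and R1‖R2 ≤ 77.6 Ω will meet the spec.)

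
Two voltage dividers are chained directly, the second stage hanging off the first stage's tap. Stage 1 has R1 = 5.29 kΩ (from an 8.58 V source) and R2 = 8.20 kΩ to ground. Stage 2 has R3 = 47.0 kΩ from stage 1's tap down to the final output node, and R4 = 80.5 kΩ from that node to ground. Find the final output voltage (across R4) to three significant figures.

Stage 2 presents R3+R4 = 127.5 kΩ as a load on stage 1's tap.
Stage 1's lower leg becomes R2‖(R3+R4) = 7.704 kΩ, so V_mid = 8.58 × 7.704/12.99 = 5.087 V.
Stage 2 is itself unloaded: V_out = V_mid × R4/(R3+R4) = 5.087 × 80.5/127.5 = 3.21 V.

V_out ≈ 3.21 V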